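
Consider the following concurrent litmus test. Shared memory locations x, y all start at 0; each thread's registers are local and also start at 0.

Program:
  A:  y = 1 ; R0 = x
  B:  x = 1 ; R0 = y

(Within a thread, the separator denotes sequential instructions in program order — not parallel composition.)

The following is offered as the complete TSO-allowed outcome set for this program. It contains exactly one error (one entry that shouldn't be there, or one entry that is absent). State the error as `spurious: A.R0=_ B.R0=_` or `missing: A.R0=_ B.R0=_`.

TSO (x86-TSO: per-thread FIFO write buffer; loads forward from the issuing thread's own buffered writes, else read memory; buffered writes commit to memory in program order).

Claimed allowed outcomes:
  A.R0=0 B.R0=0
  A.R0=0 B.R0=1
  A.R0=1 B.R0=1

outcome vector order: (A.R0,B.R0)
under TSO → <0 0>, <0 1>, <1 0>, <1 1>
TSO∖claimed = {<1 0>}

missing: A.R0=1 B.R0=0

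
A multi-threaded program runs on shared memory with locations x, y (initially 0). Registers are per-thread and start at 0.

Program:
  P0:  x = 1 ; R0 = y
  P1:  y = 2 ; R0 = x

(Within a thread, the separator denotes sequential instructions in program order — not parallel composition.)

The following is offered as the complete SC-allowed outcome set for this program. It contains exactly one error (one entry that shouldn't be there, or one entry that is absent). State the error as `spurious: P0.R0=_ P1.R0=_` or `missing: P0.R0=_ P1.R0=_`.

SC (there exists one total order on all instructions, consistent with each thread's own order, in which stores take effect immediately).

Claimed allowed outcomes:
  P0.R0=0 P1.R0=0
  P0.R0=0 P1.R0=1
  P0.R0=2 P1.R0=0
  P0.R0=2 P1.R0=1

spurious: P0.R0=0 P1.R0=0

outcome vector order: (P0.R0,P1.R0)
under SC → 01; 20; 21
claimed∖SC = {00}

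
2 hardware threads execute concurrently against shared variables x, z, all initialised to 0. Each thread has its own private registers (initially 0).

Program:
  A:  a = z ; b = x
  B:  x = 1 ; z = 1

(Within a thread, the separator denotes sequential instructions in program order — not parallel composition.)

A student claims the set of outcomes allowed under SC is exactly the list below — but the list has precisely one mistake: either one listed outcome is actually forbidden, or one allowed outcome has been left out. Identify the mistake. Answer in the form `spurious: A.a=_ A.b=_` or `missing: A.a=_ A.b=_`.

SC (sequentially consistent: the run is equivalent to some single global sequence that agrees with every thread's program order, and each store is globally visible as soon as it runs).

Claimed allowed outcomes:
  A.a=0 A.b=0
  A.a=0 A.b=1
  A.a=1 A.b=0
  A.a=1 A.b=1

outcome vector order: (A.a,A.b)
under SC → 00 01 11
claimed∖SC = {10}

spurious: A.a=1 A.b=0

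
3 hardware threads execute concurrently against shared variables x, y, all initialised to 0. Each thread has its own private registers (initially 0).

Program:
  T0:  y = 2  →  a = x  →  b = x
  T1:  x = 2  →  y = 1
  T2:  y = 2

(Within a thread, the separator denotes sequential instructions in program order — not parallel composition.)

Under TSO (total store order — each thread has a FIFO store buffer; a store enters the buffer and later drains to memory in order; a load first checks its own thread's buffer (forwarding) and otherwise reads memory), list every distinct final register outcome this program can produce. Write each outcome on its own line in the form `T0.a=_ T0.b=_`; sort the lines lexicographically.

outcome vector order: (T0.a,T0.b)
|TSO outcomes| = 3

T0.a=0 T0.b=0
T0.a=0 T0.b=2
T0.a=2 T0.b=2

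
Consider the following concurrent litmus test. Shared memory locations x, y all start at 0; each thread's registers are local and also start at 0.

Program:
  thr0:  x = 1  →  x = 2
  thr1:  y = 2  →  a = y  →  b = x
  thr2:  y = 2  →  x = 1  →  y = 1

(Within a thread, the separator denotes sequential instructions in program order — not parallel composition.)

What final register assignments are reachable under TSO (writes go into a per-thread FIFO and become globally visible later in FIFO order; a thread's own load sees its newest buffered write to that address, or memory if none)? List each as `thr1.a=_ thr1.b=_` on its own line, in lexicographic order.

outcome vector order: (thr1.a,thr1.b)
|TSO outcomes| = 5

thr1.a=1 thr1.b=1
thr1.a=1 thr1.b=2
thr1.a=2 thr1.b=0
thr1.a=2 thr1.b=1
thr1.a=2 thr1.b=2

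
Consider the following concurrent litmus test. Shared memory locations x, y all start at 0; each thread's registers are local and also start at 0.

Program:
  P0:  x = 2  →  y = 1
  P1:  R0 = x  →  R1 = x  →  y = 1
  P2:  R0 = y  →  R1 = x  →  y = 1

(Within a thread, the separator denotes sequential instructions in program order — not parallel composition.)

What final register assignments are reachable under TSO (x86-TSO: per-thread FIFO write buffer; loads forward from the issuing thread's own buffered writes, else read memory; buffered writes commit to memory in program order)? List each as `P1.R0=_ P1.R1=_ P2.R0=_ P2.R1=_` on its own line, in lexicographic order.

P1.R0=0 P1.R1=0 P2.R0=0 P2.R1=0
P1.R0=0 P1.R1=0 P2.R0=0 P2.R1=2
P1.R0=0 P1.R1=0 P2.R0=1 P2.R1=0
P1.R0=0 P1.R1=0 P2.R0=1 P2.R1=2
P1.R0=0 P1.R1=2 P2.R0=0 P2.R1=0
P1.R0=0 P1.R1=2 P2.R0=0 P2.R1=2
P1.R0=0 P1.R1=2 P2.R0=1 P2.R1=2
P1.R0=2 P1.R1=2 P2.R0=0 P2.R1=0
P1.R0=2 P1.R1=2 P2.R0=0 P2.R1=2
P1.R0=2 P1.R1=2 P2.R0=1 P2.R1=2

outcome vector order: (P1.R0,P1.R1,P2.R0,P2.R1)
|TSO outcomes| = 10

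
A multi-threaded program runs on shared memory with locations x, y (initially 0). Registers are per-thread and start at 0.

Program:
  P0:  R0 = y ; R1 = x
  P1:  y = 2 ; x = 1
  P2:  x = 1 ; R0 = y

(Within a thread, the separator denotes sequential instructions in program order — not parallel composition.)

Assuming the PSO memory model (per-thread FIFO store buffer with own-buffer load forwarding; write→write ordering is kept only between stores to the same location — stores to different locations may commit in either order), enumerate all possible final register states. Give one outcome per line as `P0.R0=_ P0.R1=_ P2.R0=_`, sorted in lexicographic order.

P0.R0=0 P0.R1=0 P2.R0=0
P0.R0=0 P0.R1=0 P2.R0=2
P0.R0=0 P0.R1=1 P2.R0=0
P0.R0=0 P0.R1=1 P2.R0=2
P0.R0=2 P0.R1=0 P2.R0=0
P0.R0=2 P0.R1=0 P2.R0=2
P0.R0=2 P0.R1=1 P2.R0=0
P0.R0=2 P0.R1=1 P2.R0=2

outcome vector order: (P0.R0,P0.R1,P2.R0)
|PSO outcomes| = 8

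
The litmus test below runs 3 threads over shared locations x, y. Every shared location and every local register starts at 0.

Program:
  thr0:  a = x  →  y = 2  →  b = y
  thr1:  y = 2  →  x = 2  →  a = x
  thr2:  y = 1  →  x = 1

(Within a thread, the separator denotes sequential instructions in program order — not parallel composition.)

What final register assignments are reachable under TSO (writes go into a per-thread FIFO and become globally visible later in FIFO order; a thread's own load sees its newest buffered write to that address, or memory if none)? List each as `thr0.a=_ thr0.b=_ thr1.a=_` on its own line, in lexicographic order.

thr0.a=0 thr0.b=1 thr1.a=1
thr0.a=0 thr0.b=1 thr1.a=2
thr0.a=0 thr0.b=2 thr1.a=1
thr0.a=0 thr0.b=2 thr1.a=2
thr0.a=1 thr0.b=2 thr1.a=1
thr0.a=1 thr0.b=2 thr1.a=2
thr0.a=2 thr0.b=1 thr1.a=1
thr0.a=2 thr0.b=1 thr1.a=2
thr0.a=2 thr0.b=2 thr1.a=1
thr0.a=2 thr0.b=2 thr1.a=2

outcome vector order: (thr0.a,thr0.b,thr1.a)
|TSO outcomes| = 10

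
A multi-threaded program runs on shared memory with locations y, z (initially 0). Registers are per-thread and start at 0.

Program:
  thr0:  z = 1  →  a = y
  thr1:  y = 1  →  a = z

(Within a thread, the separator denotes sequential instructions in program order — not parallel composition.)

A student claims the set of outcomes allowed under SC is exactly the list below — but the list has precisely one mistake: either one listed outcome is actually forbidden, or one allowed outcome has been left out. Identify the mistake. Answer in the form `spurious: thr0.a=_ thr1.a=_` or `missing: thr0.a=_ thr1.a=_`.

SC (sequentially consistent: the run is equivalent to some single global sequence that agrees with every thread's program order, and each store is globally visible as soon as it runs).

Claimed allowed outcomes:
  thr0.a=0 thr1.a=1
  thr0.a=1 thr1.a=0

outcome vector order: (thr0.a,thr1.a)
SC: 3 outcomes — {<0 1>, <1 0>, <1 1>}
SC∖claimed = {<1 1>}

missing: thr0.a=1 thr1.a=1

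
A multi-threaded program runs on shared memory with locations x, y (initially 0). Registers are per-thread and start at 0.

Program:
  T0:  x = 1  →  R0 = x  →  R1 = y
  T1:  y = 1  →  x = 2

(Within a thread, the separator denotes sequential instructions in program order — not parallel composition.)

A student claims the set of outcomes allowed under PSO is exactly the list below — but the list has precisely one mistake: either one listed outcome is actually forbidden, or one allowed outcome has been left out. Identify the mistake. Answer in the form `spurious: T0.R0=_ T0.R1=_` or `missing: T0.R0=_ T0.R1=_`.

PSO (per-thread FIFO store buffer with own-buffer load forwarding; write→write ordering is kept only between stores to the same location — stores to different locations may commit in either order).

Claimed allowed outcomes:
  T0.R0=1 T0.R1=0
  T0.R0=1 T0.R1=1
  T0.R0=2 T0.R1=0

missing: T0.R0=2 T0.R1=1

outcome vector order: (T0.R0,T0.R1)
[PSO] allowed = {10 11 20 21}
PSO∖claimed = {21}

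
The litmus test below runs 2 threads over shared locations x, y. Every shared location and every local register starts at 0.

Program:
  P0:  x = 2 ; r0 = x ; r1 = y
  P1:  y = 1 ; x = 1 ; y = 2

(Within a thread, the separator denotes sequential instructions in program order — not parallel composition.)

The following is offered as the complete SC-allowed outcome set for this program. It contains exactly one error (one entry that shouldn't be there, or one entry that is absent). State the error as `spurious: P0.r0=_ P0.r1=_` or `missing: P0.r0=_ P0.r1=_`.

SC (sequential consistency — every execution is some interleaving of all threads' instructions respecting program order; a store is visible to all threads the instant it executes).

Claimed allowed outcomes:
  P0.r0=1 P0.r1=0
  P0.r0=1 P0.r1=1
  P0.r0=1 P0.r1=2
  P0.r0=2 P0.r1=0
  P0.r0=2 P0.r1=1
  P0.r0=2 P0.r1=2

spurious: P0.r0=1 P0.r1=0

outcome vector order: (P0.r0,P0.r1)
under SC → 11 12 20 21 22
claimed∖SC = {10}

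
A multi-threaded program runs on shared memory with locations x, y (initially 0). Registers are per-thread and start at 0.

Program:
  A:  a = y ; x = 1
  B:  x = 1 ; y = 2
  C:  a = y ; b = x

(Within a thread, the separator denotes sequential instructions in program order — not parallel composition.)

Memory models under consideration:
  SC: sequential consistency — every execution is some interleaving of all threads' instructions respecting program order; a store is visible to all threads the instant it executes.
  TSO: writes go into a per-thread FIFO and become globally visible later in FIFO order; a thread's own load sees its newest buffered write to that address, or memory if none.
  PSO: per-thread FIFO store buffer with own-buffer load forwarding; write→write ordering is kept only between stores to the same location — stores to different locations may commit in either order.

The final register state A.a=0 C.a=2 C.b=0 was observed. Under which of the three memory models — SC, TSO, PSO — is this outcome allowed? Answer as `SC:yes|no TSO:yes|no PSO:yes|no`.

SC:no TSO:no PSO:yes

outcome vector order: (A.a,C.a,C.b)
[SC] allowed = {0/0/0, 0/0/1, 0/2/1, 2/0/0, 2/0/1, 2/2/1}
[TSO] allowed = {0/0/0, 0/0/1, 0/2/1, 2/0/0, 2/0/1, 2/2/1}
[PSO] allowed = {0/0/0, 0/0/1, 0/2/0, 0/2/1, 2/0/0, 2/0/1, 2/2/0, 2/2/1}
target 0/2/0 ∈ {PSO}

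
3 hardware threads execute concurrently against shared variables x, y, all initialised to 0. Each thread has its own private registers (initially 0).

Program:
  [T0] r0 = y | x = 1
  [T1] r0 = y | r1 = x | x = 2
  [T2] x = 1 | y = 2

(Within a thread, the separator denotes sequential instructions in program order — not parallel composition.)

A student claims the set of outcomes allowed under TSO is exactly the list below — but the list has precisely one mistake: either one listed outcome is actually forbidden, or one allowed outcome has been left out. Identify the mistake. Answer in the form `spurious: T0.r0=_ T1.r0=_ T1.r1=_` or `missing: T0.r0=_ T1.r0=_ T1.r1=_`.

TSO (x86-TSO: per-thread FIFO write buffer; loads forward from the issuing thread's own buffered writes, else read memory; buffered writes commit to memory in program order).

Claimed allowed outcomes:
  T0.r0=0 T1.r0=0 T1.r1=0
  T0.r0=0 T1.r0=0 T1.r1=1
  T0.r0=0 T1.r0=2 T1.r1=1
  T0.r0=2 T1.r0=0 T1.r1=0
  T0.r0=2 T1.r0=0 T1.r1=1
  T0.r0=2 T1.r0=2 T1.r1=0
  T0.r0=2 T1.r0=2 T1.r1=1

outcome vector order: (T0.r0,T1.r0,T1.r1)
TSO (6): 0/0/0, 0/0/1, 0/2/1, 2/0/0, 2/0/1, 2/2/1
claimed∖TSO = {2/2/0}

spurious: T0.r0=2 T1.r0=2 T1.r1=0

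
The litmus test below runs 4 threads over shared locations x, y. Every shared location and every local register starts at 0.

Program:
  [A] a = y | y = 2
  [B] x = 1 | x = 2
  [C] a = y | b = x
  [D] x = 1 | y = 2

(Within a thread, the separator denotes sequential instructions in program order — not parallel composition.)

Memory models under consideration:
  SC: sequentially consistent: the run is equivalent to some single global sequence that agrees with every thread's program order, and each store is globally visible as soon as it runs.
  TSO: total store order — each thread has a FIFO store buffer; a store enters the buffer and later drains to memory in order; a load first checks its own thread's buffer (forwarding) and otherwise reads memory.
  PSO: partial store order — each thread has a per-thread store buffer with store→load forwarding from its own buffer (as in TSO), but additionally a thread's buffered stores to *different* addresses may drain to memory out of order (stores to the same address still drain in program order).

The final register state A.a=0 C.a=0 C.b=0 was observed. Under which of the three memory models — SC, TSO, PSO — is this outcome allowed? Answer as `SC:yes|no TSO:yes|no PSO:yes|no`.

outcome vector order: (A.a,C.a,C.b)
[SC] allowed = {(0,0,0); (0,0,1); (0,0,2); (0,2,0); (0,2,1); (0,2,2); (2,0,0); (2,0,1); (2,0,2); (2,2,1); (2,2,2)}
[TSO] allowed = {(0,0,0); (0,0,1); (0,0,2); (0,2,0); (0,2,1); (0,2,2); (2,0,0); (2,0,1); (2,0,2); (2,2,1); (2,2,2)}
[PSO] allowed = {(0,0,0); (0,0,1); (0,0,2); (0,2,0); (0,2,1); (0,2,2); (2,0,0); (2,0,1); (2,0,2); (2,2,0); (2,2,1); (2,2,2)}
target (0,0,0) ∈ {SC,TSO,PSO}

SC:yes TSO:yes PSO:yes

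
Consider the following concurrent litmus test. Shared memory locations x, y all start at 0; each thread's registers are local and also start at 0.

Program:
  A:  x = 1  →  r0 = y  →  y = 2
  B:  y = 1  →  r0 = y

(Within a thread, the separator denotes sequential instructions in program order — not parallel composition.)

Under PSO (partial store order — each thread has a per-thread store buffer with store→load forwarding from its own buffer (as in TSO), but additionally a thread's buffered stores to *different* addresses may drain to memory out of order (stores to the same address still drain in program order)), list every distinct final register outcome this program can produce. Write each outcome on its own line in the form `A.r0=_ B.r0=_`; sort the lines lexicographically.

outcome vector order: (A.r0,B.r0)
|PSO outcomes| = 4

A.r0=0 B.r0=1
A.r0=0 B.r0=2
A.r0=1 B.r0=1
A.r0=1 B.r0=2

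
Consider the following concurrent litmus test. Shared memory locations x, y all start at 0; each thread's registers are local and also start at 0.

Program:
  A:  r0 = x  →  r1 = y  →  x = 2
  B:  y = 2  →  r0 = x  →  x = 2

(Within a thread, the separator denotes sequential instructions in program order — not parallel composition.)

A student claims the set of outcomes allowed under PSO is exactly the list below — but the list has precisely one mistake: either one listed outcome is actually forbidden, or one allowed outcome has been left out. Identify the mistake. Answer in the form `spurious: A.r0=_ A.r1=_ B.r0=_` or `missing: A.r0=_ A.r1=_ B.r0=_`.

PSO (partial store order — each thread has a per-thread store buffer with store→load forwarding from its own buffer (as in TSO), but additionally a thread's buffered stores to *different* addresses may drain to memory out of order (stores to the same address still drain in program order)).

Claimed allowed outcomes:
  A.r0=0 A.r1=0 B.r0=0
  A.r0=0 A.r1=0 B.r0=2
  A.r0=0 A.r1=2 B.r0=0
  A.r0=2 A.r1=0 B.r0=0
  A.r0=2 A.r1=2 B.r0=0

outcome vector order: (A.r0,A.r1,B.r0)
[PSO] allowed = {000, 002, 020, 022, 200, 220}
PSO∖claimed = {022}

missing: A.r0=0 A.r1=2 B.r0=2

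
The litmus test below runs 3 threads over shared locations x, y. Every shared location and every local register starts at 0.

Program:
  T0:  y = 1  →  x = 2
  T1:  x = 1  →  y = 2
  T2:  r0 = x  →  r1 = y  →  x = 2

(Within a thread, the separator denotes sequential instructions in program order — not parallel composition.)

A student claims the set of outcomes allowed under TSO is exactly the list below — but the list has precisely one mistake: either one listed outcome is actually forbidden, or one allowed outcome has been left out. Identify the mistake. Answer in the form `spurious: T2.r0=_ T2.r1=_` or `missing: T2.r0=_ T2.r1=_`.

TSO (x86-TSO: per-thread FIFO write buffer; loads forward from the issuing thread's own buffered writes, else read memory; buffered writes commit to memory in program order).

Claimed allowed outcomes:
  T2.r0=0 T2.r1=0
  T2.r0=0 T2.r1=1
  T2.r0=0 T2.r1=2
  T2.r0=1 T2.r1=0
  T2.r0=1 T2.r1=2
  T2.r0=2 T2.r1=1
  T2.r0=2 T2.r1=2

outcome vector order: (T2.r0,T2.r1)
TSO: 8 outcomes — {0/0 0/1 0/2 1/0 1/1 1/2 2/1 2/2}
TSO∖claimed = {1/1}

missing: T2.r0=1 T2.r1=1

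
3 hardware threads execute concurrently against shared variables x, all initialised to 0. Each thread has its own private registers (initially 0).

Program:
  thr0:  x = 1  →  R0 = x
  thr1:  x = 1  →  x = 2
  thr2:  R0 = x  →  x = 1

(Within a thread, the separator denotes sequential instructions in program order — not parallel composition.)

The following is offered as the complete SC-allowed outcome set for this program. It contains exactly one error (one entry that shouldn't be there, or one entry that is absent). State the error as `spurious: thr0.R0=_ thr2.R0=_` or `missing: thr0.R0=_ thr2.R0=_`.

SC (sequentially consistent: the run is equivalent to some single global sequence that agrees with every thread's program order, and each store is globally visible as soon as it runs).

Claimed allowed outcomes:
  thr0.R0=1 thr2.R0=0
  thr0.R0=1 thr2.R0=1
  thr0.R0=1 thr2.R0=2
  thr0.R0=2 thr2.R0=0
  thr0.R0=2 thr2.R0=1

missing: thr0.R0=2 thr2.R0=2

outcome vector order: (thr0.R0,thr2.R0)
SC (6): 1/0 1/1 1/2 2/0 2/1 2/2
SC∖claimed = {2/2}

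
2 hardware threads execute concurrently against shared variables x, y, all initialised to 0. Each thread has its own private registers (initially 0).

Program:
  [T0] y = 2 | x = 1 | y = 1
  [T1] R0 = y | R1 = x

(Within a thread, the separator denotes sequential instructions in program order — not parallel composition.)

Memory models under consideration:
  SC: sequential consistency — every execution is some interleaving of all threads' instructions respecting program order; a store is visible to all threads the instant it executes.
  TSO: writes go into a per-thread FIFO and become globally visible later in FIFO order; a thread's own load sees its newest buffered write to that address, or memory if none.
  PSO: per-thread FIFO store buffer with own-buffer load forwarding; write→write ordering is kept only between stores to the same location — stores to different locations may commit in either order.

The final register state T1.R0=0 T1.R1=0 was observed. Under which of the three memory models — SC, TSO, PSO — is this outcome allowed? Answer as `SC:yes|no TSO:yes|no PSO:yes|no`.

outcome vector order: (T1.R0,T1.R1)
[SC] allowed = {0/0, 0/1, 1/1, 2/0, 2/1}
[TSO] allowed = {0/0, 0/1, 1/1, 2/0, 2/1}
[PSO] allowed = {0/0, 0/1, 1/0, 1/1, 2/0, 2/1}
target 0/0 ∈ {SC,TSO,PSO}

SC:yes TSO:yes PSO:yes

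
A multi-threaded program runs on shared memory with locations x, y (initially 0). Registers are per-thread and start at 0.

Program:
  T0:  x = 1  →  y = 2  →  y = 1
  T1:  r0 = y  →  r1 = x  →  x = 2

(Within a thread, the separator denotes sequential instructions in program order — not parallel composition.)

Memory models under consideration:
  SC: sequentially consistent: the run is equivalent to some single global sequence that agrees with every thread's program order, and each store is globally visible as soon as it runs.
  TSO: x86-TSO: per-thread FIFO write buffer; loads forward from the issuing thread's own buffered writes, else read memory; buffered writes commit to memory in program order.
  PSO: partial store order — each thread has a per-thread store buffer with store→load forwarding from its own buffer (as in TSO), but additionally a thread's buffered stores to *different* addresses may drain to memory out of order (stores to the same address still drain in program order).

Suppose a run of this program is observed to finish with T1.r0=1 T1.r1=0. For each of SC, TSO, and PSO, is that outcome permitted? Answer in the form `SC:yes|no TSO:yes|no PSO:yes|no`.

outcome vector order: (T1.r0,T1.r1)
SC: 4 outcomes — {<0 0>, <0 1>, <1 1>, <2 1>}
TSO: 4 outcomes — {<0 0>, <0 1>, <1 1>, <2 1>}
PSO: 6 outcomes — {<0 0>, <0 1>, <1 0>, <1 1>, <2 0>, <2 1>}
target <1 0> ∈ {PSO}

SC:no TSO:no PSO:yes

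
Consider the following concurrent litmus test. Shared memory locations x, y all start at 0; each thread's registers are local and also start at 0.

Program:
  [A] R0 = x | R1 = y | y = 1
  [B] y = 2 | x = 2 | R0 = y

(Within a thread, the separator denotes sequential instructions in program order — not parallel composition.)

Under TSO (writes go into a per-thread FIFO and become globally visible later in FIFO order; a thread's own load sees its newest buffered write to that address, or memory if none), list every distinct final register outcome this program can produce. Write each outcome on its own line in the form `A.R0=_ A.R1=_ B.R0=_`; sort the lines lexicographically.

A.R0=0 A.R1=0 B.R0=1
A.R0=0 A.R1=0 B.R0=2
A.R0=0 A.R1=2 B.R0=1
A.R0=0 A.R1=2 B.R0=2
A.R0=2 A.R1=2 B.R0=1
A.R0=2 A.R1=2 B.R0=2

outcome vector order: (A.R0,A.R1,B.R0)
|TSO outcomes| = 6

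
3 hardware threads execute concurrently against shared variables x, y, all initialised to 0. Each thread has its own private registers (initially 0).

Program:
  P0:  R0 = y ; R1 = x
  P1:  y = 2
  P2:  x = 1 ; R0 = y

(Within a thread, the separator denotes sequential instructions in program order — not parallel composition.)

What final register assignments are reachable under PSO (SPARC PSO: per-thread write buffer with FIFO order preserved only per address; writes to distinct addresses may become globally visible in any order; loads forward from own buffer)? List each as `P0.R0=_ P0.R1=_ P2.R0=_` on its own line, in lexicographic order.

P0.R0=0 P0.R1=0 P2.R0=0
P0.R0=0 P0.R1=0 P2.R0=2
P0.R0=0 P0.R1=1 P2.R0=0
P0.R0=0 P0.R1=1 P2.R0=2
P0.R0=2 P0.R1=0 P2.R0=0
P0.R0=2 P0.R1=0 P2.R0=2
P0.R0=2 P0.R1=1 P2.R0=0
P0.R0=2 P0.R1=1 P2.R0=2

outcome vector order: (P0.R0,P0.R1,P2.R0)
|PSO outcomes| = 8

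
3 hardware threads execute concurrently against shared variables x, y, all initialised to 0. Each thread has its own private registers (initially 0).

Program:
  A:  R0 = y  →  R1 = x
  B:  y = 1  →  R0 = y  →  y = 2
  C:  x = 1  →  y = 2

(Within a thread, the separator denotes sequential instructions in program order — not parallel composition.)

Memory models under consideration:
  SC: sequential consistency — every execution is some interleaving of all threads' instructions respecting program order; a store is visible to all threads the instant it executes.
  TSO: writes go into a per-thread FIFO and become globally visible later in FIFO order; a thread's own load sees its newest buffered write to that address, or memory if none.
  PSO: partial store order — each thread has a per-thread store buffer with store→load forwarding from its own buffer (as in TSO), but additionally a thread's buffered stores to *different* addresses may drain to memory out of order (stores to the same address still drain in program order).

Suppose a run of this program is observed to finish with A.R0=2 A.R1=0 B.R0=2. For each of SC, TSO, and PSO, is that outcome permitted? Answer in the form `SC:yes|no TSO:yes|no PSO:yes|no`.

outcome vector order: (A.R0,A.R1,B.R0)
SC: 11 outcomes — {0/0/1; 0/0/2; 0/1/1; 0/1/2; 1/0/1; 1/0/2; 1/1/1; 1/1/2; 2/0/1; 2/1/1; 2/1/2}
TSO: 11 outcomes — {0/0/1; 0/0/2; 0/1/1; 0/1/2; 1/0/1; 1/0/2; 1/1/1; 1/1/2; 2/0/1; 2/1/1; 2/1/2}
PSO: 12 outcomes — {0/0/1; 0/0/2; 0/1/1; 0/1/2; 1/0/1; 1/0/2; 1/1/1; 1/1/2; 2/0/1; 2/0/2; 2/1/1; 2/1/2}
target 2/0/2 ∈ {PSO}

SC:no TSO:no PSO:yes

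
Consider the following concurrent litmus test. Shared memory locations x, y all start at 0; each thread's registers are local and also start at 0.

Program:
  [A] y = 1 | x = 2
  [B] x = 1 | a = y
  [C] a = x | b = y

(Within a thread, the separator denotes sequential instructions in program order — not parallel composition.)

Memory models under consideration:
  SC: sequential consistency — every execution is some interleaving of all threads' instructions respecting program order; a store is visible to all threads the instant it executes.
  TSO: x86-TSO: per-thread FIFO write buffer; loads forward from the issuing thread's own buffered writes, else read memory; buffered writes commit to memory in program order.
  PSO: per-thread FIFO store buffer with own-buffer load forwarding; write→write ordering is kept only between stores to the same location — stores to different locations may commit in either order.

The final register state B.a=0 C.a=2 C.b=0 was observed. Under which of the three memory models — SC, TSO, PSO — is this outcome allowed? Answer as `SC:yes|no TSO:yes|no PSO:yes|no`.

outcome vector order: (B.a,C.a,C.b)
SC (10): (0,0,0), (0,0,1), (0,1,0), (0,1,1), (0,2,1), (1,0,0), (1,0,1), (1,1,0), (1,1,1), (1,2,1)
TSO (10): (0,0,0), (0,0,1), (0,1,0), (0,1,1), (0,2,1), (1,0,0), (1,0,1), (1,1,0), (1,1,1), (1,2,1)
PSO (12): (0,0,0), (0,0,1), (0,1,0), (0,1,1), (0,2,0), (0,2,1), (1,0,0), (1,0,1), (1,1,0), (1,1,1), (1,2,0), (1,2,1)
target (0,2,0) ∈ {PSO}

SC:no TSO:no PSO:yes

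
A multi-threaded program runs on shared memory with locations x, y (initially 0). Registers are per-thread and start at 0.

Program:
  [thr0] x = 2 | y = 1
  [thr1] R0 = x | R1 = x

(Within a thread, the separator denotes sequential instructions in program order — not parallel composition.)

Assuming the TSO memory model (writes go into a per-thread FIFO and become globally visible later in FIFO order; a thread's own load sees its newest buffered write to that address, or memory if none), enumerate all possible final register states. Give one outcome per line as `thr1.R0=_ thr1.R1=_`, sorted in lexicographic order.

outcome vector order: (thr1.R0,thr1.R1)
|TSO outcomes| = 3

thr1.R0=0 thr1.R1=0
thr1.R0=0 thr1.R1=2
thr1.R0=2 thr1.R1=2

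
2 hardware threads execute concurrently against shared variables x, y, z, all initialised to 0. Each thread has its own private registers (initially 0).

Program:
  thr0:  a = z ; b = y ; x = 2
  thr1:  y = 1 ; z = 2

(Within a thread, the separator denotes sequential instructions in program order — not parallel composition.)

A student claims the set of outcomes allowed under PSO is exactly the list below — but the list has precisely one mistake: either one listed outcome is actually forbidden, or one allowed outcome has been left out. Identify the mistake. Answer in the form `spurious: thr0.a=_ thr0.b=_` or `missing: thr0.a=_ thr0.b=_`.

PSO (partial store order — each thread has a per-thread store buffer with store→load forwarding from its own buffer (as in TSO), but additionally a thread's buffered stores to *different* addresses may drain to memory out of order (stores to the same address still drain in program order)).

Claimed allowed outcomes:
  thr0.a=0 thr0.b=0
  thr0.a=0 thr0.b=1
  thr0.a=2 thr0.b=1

outcome vector order: (thr0.a,thr0.b)
PSO (4): (0,0) (0,1) (2,0) (2,1)
PSO∖claimed = {(2,0)}

missing: thr0.a=2 thr0.b=0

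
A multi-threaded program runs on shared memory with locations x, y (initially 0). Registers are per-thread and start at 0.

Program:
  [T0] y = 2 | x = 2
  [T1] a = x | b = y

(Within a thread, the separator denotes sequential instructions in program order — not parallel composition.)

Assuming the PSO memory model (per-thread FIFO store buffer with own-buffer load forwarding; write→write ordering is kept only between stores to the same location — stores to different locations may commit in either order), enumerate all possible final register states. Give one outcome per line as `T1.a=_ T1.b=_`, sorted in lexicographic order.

outcome vector order: (T1.a,T1.b)
|PSO outcomes| = 4

T1.a=0 T1.b=0
T1.a=0 T1.b=2
T1.a=2 T1.b=0
T1.a=2 T1.b=2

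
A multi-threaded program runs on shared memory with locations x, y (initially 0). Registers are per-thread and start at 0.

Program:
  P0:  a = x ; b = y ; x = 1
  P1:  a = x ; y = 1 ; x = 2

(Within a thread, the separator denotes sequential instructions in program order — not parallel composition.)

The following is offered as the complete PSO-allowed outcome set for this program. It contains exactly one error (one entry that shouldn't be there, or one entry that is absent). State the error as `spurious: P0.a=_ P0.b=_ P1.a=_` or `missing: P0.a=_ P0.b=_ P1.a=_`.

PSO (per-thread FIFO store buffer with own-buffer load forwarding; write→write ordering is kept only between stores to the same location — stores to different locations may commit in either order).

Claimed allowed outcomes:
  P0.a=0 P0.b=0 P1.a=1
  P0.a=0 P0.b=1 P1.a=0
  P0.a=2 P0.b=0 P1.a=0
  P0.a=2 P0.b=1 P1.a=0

missing: P0.a=0 P0.b=0 P1.a=0

outcome vector order: (P0.a,P0.b,P1.a)
[PSO] allowed = {000 001 010 200 210}
PSO∖claimed = {000}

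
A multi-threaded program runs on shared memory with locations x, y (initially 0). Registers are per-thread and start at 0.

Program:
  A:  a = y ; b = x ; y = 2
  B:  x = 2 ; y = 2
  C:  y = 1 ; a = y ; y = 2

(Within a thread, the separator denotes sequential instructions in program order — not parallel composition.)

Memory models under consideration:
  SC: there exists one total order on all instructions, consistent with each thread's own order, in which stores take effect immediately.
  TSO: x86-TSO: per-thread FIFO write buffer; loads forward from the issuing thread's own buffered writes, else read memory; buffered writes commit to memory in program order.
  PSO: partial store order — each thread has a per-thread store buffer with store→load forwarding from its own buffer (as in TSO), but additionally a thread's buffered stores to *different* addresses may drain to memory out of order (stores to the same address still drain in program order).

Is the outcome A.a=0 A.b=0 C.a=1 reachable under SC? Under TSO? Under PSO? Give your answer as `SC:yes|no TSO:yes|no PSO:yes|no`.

SC:yes TSO:yes PSO:yes

outcome vector order: (A.a,A.b,C.a)
under SC → 001 002 021 022 101 102 121 122 201 221 222
under TSO → 001 002 021 022 101 102 121 122 201 221 222
under PSO → 001 002 021 022 101 102 121 122 201 202 221 222
target 001 ∈ {SC,TSO,PSO}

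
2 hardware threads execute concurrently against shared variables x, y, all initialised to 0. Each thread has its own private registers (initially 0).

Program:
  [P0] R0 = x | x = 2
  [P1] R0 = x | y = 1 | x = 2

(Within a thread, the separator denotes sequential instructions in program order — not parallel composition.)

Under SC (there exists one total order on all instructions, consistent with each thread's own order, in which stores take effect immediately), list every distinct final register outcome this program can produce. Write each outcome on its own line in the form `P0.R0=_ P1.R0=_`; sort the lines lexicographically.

outcome vector order: (P0.R0,P1.R0)
|SC outcomes| = 3

P0.R0=0 P1.R0=0
P0.R0=0 P1.R0=2
P0.R0=2 P1.R0=0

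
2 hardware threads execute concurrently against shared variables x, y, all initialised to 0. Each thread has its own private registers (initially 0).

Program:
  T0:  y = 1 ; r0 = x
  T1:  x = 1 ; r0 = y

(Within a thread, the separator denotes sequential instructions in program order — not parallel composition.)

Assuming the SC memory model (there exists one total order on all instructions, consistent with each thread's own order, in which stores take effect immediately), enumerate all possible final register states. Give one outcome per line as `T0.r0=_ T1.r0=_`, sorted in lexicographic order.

T0.r0=0 T1.r0=1
T0.r0=1 T1.r0=0
T0.r0=1 T1.r0=1

outcome vector order: (T0.r0,T1.r0)
|SC outcomes| = 3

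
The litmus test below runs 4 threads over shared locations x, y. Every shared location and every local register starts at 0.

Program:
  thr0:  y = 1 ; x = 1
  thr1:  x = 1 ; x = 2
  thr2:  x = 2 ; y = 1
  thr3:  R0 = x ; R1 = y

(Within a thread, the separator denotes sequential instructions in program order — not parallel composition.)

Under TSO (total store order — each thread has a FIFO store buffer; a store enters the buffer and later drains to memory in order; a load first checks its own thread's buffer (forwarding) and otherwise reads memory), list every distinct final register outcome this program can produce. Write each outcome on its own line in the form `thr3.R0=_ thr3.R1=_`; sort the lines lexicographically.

outcome vector order: (thr3.R0,thr3.R1)
|TSO outcomes| = 6

thr3.R0=0 thr3.R1=0
thr3.R0=0 thr3.R1=1
thr3.R0=1 thr3.R1=0
thr3.R0=1 thr3.R1=1
thr3.R0=2 thr3.R1=0
thr3.R0=2 thr3.R1=1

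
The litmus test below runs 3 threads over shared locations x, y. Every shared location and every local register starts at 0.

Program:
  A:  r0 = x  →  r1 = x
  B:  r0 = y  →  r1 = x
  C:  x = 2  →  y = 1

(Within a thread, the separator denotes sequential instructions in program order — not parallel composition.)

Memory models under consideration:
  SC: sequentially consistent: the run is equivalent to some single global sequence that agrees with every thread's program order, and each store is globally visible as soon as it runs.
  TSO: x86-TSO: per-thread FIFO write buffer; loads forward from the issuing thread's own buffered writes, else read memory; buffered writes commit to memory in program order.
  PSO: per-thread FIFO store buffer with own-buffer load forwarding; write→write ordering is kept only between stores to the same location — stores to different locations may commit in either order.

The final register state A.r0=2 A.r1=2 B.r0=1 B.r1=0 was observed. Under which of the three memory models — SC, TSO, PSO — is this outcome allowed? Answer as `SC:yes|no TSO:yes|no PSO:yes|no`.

outcome vector order: (A.r0,A.r1,B.r0,B.r1)
SC: 9 outcomes — {(0,0,0,0) (0,0,0,2) (0,0,1,2) (0,2,0,0) (0,2,0,2) (0,2,1,2) (2,2,0,0) (2,2,0,2) (2,2,1,2)}
TSO: 9 outcomes — {(0,0,0,0) (0,0,0,2) (0,0,1,2) (0,2,0,0) (0,2,0,2) (0,2,1,2) (2,2,0,0) (2,2,0,2) (2,2,1,2)}
PSO: 12 outcomes — {(0,0,0,0) (0,0,0,2) (0,0,1,0) (0,0,1,2) (0,2,0,0) (0,2,0,2) (0,2,1,0) (0,2,1,2) (2,2,0,0) (2,2,0,2) (2,2,1,0) (2,2,1,2)}
target (2,2,1,0) ∈ {PSO}

SC:no TSO:no PSO:yes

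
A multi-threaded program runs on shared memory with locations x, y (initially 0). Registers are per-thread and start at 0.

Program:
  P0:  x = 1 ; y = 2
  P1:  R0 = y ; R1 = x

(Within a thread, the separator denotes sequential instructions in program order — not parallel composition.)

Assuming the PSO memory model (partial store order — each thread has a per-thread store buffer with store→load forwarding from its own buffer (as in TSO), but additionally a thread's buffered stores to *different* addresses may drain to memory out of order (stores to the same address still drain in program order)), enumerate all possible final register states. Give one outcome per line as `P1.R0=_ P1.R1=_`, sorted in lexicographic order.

P1.R0=0 P1.R1=0
P1.R0=0 P1.R1=1
P1.R0=2 P1.R1=0
P1.R0=2 P1.R1=1

outcome vector order: (P1.R0,P1.R1)
|PSO outcomes| = 4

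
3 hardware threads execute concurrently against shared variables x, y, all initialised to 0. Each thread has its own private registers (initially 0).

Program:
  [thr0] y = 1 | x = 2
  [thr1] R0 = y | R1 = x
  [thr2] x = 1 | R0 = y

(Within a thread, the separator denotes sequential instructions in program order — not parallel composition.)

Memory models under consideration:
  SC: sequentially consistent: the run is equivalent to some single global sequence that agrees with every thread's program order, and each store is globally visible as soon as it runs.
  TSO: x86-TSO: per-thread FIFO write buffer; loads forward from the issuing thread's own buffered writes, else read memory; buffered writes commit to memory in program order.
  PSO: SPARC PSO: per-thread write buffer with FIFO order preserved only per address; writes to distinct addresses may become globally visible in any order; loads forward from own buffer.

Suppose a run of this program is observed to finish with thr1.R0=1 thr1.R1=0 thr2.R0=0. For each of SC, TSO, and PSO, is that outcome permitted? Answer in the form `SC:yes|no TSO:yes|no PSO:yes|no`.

SC:no TSO:yes PSO:yes

outcome vector order: (thr1.R0,thr1.R1,thr2.R0)
SC: 11 outcomes — {<0 0 0>, <0 0 1>, <0 1 0>, <0 1 1>, <0 2 0>, <0 2 1>, <1 0 1>, <1 1 0>, <1 1 1>, <1 2 0>, <1 2 1>}
TSO: 12 outcomes — {<0 0 0>, <0 0 1>, <0 1 0>, <0 1 1>, <0 2 0>, <0 2 1>, <1 0 0>, <1 0 1>, <1 1 0>, <1 1 1>, <1 2 0>, <1 2 1>}
PSO: 12 outcomes — {<0 0 0>, <0 0 1>, <0 1 0>, <0 1 1>, <0 2 0>, <0 2 1>, <1 0 0>, <1 0 1>, <1 1 0>, <1 1 1>, <1 2 0>, <1 2 1>}
target <1 0 0> ∈ {TSO,PSO}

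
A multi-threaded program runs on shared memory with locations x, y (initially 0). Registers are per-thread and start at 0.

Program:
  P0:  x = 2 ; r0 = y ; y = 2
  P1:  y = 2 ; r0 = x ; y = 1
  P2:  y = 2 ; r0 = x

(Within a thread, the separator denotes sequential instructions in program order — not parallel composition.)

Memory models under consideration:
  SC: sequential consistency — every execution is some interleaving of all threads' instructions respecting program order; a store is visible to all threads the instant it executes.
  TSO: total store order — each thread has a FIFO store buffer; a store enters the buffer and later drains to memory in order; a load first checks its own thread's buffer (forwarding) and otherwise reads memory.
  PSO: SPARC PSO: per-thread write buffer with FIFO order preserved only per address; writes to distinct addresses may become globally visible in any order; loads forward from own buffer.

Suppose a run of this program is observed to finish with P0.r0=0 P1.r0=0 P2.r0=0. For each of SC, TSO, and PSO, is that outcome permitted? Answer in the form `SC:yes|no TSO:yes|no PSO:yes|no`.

SC:no TSO:yes PSO:yes

outcome vector order: (P0.r0,P1.r0,P2.r0)
under SC → 0/2/2; 1/0/0; 1/0/2; 1/2/0; 1/2/2; 2/0/0; 2/0/2; 2/2/0; 2/2/2
under TSO → 0/0/0; 0/0/2; 0/2/0; 0/2/2; 1/0/0; 1/0/2; 1/2/0; 1/2/2; 2/0/0; 2/0/2; 2/2/0; 2/2/2
under PSO → 0/0/0; 0/0/2; 0/2/0; 0/2/2; 1/0/0; 1/0/2; 1/2/0; 1/2/2; 2/0/0; 2/0/2; 2/2/0; 2/2/2
target 0/0/0 ∈ {TSO,PSO}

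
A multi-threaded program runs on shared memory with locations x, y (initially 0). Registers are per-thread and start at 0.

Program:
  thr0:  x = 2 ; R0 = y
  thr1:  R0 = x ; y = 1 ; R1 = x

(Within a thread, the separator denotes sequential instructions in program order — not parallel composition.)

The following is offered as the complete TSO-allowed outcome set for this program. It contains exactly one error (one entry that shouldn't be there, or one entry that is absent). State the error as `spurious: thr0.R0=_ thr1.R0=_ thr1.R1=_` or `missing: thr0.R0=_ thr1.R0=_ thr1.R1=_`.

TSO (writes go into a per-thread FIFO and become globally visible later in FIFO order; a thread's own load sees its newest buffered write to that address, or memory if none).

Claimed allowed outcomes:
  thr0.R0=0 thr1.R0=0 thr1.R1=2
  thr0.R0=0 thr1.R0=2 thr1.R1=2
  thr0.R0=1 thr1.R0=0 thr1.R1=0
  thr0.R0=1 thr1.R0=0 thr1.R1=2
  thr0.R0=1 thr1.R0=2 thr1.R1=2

outcome vector order: (thr0.R0,thr1.R0,thr1.R1)
TSO (6): 0/0/0 0/0/2 0/2/2 1/0/0 1/0/2 1/2/2
TSO∖claimed = {0/0/0}

missing: thr0.R0=0 thr1.R0=0 thr1.R1=0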